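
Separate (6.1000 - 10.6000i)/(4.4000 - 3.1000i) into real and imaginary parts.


Multiply by conjugate: (6.1000 - 10.6000i)(4.4000 + 3.1000i) / (4.4^2 + (-3.1)^2)
Numerator real = 6.1*4.4 - (10.6)*(-3.1) = 59.7
Numerator imag = -10.6*4.4 - 6.1*(-3.1) = -27.73
Denominator = 28.97
Re(z) = 59.7/28.97 = 2.0608
Im(z) = -27.73/28.97 = -0.9572

Re(z) = 2.0608, Im(z) = -0.9572


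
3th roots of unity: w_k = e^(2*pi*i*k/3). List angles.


The 3th roots of unity are cis(360k/3°) for k=0..2
Angle step = 360/3 = 120°
Primitive root: cis(120°)
Primitive root = -0.5000 + 0.8660i

3 roots at angles: 0°, 120°, 240°


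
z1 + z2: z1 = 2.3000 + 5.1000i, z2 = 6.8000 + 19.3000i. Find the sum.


Real: 2.3 + 6.8 = 9.1
Imag: 5.1 + 19.3 = 24.4

9.1000 + 24.4000i


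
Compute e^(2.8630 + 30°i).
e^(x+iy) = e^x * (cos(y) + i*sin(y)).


e^2.8630 = 17.5140
cos(30°) = 0.86603
sin(30°) = 0.5
Real = 17.5140*0.86603 = 15.1676
Imag = 17.5140*0.5 = 8.7570

15.1676 + 8.7570i


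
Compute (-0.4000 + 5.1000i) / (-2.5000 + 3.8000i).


Conjugate of z2 = -2.5000 - 3.8000i
Numerator: (-0.4000 + 5.1000i)(-2.5000 - 3.8000i) = 20.3800 - 11.2300i
Denominator: (-2.5)^2 + 3.8^2 = 20.69
Result = (20.3800 - 11.2300i)/20.69

0.9850 - 0.5428i


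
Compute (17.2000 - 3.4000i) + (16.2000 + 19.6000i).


Real: 17.2 + 16.2 = 33.4
Imag: -3.4 + 19.6 = 16.2

33.4000 + 16.2000i


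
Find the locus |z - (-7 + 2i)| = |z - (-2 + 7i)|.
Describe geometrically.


Equal distances means the locus is the perpendicular bisector of z1 and z2.
Midpoint = ((-7+(-2))/2, (2+7)/2) = (-4.5000, 4.5000)

Perpendicular bisector through (-4.5000, 4.5000)


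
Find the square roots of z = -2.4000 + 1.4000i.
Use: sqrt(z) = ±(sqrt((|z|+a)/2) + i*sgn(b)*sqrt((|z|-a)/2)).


|z| = sqrt(5.76+1.96) = 2.7785
sqrt((|z|+a)/2) = sqrt((2.7785+(-2.4))/2) = sqrt(0.1892) = 0.4350
sqrt((|z|-a)/2) = sqrt((2.7785-(-2.4))/2) = sqrt(2.5892) = 1.6091

±(0.4350 + 1.6091i) i.e. 0.4350 + 1.6091i and -0.4350 - 1.6091i


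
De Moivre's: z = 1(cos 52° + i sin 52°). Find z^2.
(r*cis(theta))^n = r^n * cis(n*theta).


r^2 = 1^2 = 1
n*theta = 2*52° = 104° = 104° (mod 360)
a = 1*cos(104°) = -0.2419
b = 1*sin(104°) = 0.9703

1 cis(104°) = -0.2419 + 0.9703i


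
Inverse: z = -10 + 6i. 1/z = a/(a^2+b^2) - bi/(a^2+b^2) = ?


|z|^2 = 100+36 = 136
1/z = (-10 - 6i)/136

1/z = -0.0735 - 0.0441i


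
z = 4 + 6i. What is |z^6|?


|z| = sqrt(16+36) = sqrt(52) = 7.2111
|z^6| = |z|^6 = (sqrt(52))^6 = 52^3 = 140608

|z^6| = 140608


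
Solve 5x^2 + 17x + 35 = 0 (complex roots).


disc = 17^2 - 4*5*35 = 289 - 700 = -411
sqrt(|disc|) = sqrt(411) = 20.2731
Real part = -17/(2*5) = -1.7000
Imag part = 20.2731/(2*5) = 2.0273

-1.7000 ± 2.0273i


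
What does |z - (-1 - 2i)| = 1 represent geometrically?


|z - z0| = r is a circle with center z0 and radius r.
Center = (-1, -2), radius = 1

Circle with center (-1, -2) and radius 1


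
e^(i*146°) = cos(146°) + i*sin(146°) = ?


cos(146°) = -0.8290
sin(146°) = 0.5592

e^(i*146°) = -0.8290 + 0.5592i


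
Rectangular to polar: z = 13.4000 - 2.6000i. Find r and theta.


r = sqrt(179.56+6.76) = sqrt(186.32) = 13.6499
theta = atan2(-2.6, 13.4) = -10.9807 degrees

r = 13.6499, theta = -10.9807 degrees


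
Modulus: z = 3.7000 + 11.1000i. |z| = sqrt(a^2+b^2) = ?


|z| = sqrt(3.7^2 + 11.1^2) = sqrt(13.69 + 123.21) = sqrt(136.9) = 11.7004

|z| = 11.7004


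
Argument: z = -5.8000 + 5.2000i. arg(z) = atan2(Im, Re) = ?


Re = -5.8, Im = 5.2
arg = atan2(5.2, -5.8) = 138.1221 degrees

arg(z) = 138.1221 degrees


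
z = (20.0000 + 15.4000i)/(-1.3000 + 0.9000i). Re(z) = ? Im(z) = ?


Multiply by conjugate: (20.0000 + 15.4000i)(-1.3000 - 0.9000i) / ((-1.3)^2 + 0.9^2)
Numerator real = 20*(-1.3) + 15.4*0.9 = -12.14
Numerator imag = 15.4*(-1.3) - 20*0.9 = -38.02
Denominator = 2.5
Re(z) = -12.14/2.5 = -4.8560
Im(z) = -38.02/2.5 = -15.2080

Re(z) = -4.8560, Im(z) = -15.2080


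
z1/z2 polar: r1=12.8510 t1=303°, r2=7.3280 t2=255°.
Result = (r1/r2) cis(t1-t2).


r = 12.8510 / 7.3280 = 1.7537
theta = 303° - 255° = 48° = 48° (mod 360)

1.7537 cis(48°)


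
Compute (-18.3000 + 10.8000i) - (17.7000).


Real: -18.3 - 17.7 = -36
Imag: 10.8 - 0 = 10.8

-36.0000 + 10.8000i


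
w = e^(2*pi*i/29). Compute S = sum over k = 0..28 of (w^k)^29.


The roots are w_k = w^k with w = e^(2*pi*i/29), and (w^k)^29 = (w^29)^k.
So S = 1 + u + u^2 + ... + u^(28) with u = w^29.
29 = 1*29 + 0, so 29 is a multiple of 29 and u = (w^29)^1 = 1.
Every one of the 29 terms equals 1: S = 29

S = 29


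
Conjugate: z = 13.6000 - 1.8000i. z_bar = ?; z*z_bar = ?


z_bar = 13.6000 + 1.8000i
z*z_bar = 13.6^2 + (-1.8)^2 = 184.96 + 3.24 = 188.2

z_bar = 13.6000 + 1.8000i, z*z_bar = 188.2


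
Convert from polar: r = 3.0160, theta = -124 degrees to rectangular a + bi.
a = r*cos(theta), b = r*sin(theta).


a = 3.0160*cos(-124°) = 3.0160*(-0.5592) = -1.6865
b = 3.0160*sin(-124°) = 3.0160*(-0.82904) = -2.5004

-1.6865 - 2.5004i


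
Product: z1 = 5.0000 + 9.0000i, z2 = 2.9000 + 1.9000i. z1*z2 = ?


Real = 5*2.9 - 9*1.9 = 14.5 - 17.1 = -2.6
Imag = 5*1.9 + 2.9*9 = 9.5 + 26.1 = 35.6

-2.6000 + 35.6000i


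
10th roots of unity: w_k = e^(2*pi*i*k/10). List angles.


The 10th roots of unity are cis(360k/10°) for k=0..9
Angle step = 360/10 = 36°
Primitive root: cis(36°)
Primitive root = 0.8090 + 0.5878i

10 roots at angles: 0°, 36°, 72°, 108°, 144°, 180°, 216°, 252°, 288°, 324°


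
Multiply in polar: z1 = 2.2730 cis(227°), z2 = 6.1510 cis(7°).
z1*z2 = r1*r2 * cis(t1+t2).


r = 2.2730 * 6.1510 = 13.9812
theta = 227° + 7° = 234° = 234° (mod 360)

13.9812 cis(234°)


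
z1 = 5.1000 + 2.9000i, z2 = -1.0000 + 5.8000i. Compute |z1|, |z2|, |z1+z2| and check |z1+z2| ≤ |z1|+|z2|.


|z1| = sqrt(5.1^2 + 2.9^2) = sqrt(34.42) = 5.8669
|z2| = sqrt((-1)^2 + 5.8^2) = sqrt(34.64) = 5.8856
z1+z2 = 4.1000 + 8.7000i
|z1+z2| = sqrt(92.5) = 9.6177
|z1|+|z2| = 5.8669 + 5.8856 = 11.7525

|z1+z2| = 9.6177 ≤ |z1|+|z2| = 11.7525 (verified)


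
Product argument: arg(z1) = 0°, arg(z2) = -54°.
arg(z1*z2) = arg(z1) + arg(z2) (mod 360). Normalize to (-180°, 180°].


arg(z1*z2) = 0° - 54° = -54°
Normalized to (-180°, 180°]: -54°

-54°


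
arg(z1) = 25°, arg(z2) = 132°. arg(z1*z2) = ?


arg(z1*z2) = 25° + 132° = 157°
Normalized to (-180°, 180°]: 157°

157°


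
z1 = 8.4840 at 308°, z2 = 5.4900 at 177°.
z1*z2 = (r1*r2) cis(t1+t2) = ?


r = 8.4840 * 5.4900 = 46.5772
theta = 308° + 177° = 485° = 125° (mod 360)

46.5772 cis(125°)


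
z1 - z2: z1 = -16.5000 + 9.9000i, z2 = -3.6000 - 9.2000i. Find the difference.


Real: -16.5 + 3.6 = -12.9
Imag: 9.9 + 9.2 = 19.1

-12.9000 + 19.1000i


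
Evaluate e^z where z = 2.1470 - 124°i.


e^2.1470 = 8.55914
cos(-124°) = -0.55919
sin(-124°) = -0.82904
Real = 8.55914*(-0.55919) = -4.7862
Imag = 8.55914*(-0.82904) = -7.0959

-4.7862 - 7.0959i


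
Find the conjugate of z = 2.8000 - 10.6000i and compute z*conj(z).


z_bar = 2.8000 + 10.6000i
z*z_bar = 2.8^2 + (-10.6)^2 = 7.84 + 112.36 = 120.2

z_bar = 2.8000 + 10.6000i, z*z_bar = 120.2


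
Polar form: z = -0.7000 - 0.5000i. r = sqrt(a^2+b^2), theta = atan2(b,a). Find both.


r = sqrt(0.49+0.25) = sqrt(0.74) = 0.8602
theta = atan2(-0.5, -0.7) = -144.4623 degrees

r = 0.8602, theta = -144.4623 degrees


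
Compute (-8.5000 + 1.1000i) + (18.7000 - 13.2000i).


Real: -8.5 + 18.7 = 10.2
Imag: 1.1 - 13.2 = -12.1

10.2000 - 12.1000i


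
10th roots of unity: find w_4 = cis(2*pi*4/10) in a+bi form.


Angle = 360*4/10 = 144°
a = cos(144°) = -0.8090
b = sin(144°) = 0.5878

-0.8090 + 0.5878i


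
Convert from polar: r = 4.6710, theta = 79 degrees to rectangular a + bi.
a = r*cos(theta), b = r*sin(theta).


a = 4.6710*cos(79°) = 4.6710*0.19081 = 0.8913
b = 4.6710*sin(79°) = 4.6710*0.98163 = 4.5852

0.8913 + 4.5852i


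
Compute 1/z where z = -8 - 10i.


|z|^2 = 64+100 = 164
1/z = (-8 + 10i)/164

1/z = -0.0488 + 0.0610i


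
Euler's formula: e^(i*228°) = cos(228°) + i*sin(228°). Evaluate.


cos(228°) = -0.6691
sin(228°) = -0.7431

e^(i*228°) = -0.6691 - 0.7431i


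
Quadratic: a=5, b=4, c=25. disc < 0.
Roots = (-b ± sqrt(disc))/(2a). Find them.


disc = 4^2 - 4*5*25 = 16 - 500 = -484
sqrt(|disc|) = sqrt(484) = 22.0000
Real part = -4/(2*5) = -0.4000
Imag part = 22.0000/(2*5) = 2.2000

-0.4000 ± 2.2000i


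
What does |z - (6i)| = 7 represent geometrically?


|z - z0| = r is a circle with center z0 and radius r.
Center = (0, 6), radius = 7

Circle with center (0, 6) and radius 7


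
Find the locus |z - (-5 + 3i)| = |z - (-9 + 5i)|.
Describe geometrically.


Equal distances means the locus is the perpendicular bisector of z1 and z2.
Midpoint = ((-5+(-9))/2, (3+5)/2) = (-7.0000, 4.0000)

Perpendicular bisector through (-7.0000, 4.0000)


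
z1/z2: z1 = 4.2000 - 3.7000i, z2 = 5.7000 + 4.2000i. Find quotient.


Conjugate of z2 = 5.7000 - 4.2000i
Numerator: (4.2000 - 3.7000i)(5.7000 - 4.2000i) = 8.4000 - 38.7300i
Denominator: 5.7^2 + 4.2^2 = 50.13
Result = (8.4000 - 38.7300i)/50.13

0.1676 - 0.7726i


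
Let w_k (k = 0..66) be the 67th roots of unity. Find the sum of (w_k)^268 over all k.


The roots are w_k = w^k with w = e^(2*pi*i/67), and (w^k)^268 = (w^268)^k.
So S = 1 + u + u^2 + ... + u^(66) with u = w^268.
268 = 4*67 + 0, so 268 is a multiple of 67 and u = (w^67)^4 = 1.
Every one of the 67 terms equals 1: S = 67

S = 67


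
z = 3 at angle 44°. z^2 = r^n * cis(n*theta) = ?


r^2 = 3^2 = 9
n*theta = 2*44° = 88° = 88° (mod 360)
a = 9*cos(88°) = 0.3141
b = 9*sin(88°) = 8.9945

9 cis(88°) = 0.3141 + 8.9945i


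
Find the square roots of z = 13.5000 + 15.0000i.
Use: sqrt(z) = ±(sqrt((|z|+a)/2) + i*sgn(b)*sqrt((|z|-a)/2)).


|z| = sqrt(182.25+225) = 20.1804
sqrt((|z|+a)/2) = sqrt((20.1804+13.5)/2) = sqrt(16.8402) = 4.1037
sqrt((|z|-a)/2) = sqrt((20.1804-13.5)/2) = sqrt(3.3402) = 1.8276

±(4.1037 + 1.8276i) i.e. 4.1037 + 1.8276i and -4.1037 - 1.8276i


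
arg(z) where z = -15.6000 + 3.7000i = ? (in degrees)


Re = -15.6, Im = 3.7
arg = atan2(3.7, -15.6) = 166.6572 degrees

arg(z) = 166.6572 degrees


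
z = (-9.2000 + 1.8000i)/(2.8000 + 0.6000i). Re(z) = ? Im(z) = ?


Multiply by conjugate: (-9.2000 + 1.8000i)(2.8000 - 0.6000i) / (2.8^2 + 0.6^2)
Numerator real = -9.2*2.8 + 1.8*0.6 = -24.68
Numerator imag = 1.8*2.8 - (-9.2)*0.6 = 10.56
Denominator = 8.2
Re(z) = -24.68/8.2 = -3.0098
Im(z) = 10.56/8.2 = 1.2878

Re(z) = -3.0098, Im(z) = 1.2878


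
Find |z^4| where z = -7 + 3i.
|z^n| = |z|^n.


|z| = sqrt(49+9) = sqrt(58) = 7.6158
|z^4| = |z|^4 = (sqrt(58))^4 = 58^2 = 3364

|z^4| = 3364


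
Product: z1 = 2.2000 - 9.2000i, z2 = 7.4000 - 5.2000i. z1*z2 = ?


Real = 2.2*7.4 - (-9.2)*(-5.2) = 16.28 - 47.84 = -31.56
Imag = 2.2*(-5.2) + 7.4*(-9.2) = -11.44 - (68.08) = -79.52

-31.5600 - 79.5200i


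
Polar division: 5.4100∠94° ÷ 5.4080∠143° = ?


r = 5.4100 / 5.4080 = 1.0004
theta = 94° - 143° = -49° = 311° (mod 360)

1.0004 cis(311°)


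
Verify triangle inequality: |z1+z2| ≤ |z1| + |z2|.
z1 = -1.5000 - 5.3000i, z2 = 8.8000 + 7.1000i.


|z1| = sqrt((-1.5)^2 + (-5.3)^2) = sqrt(30.34) = 5.5082
|z2| = sqrt(8.8^2 + 7.1^2) = sqrt(127.85) = 11.3071
z1+z2 = 7.3000 + 1.8000i
|z1+z2| = sqrt(56.53) = 7.5186
|z1|+|z2| = 5.5082 + 11.3071 = 16.8153

|z1+z2| = 7.5186 ≤ |z1|+|z2| = 16.8153 (verified)


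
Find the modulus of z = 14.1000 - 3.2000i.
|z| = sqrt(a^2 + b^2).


|z| = sqrt(14.1^2 + (-3.2)^2) = sqrt(198.81 + 10.24) = sqrt(209.05) = 14.4586

|z| = 14.4586


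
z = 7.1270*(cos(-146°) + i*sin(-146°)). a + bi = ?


a = 7.1270*cos(-146°) = 7.1270*(-0.82904) = -5.9086
b = 7.1270*sin(-146°) = 7.1270*(-0.5592) = -3.9854

-5.9086 - 3.9854i


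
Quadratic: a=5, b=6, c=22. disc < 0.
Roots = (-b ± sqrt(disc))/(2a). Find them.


disc = 6^2 - 4*5*22 = 36 - 440 = -404
sqrt(|disc|) = sqrt(404) = 20.0998
Real part = -6/(2*5) = -0.6000
Imag part = 20.0998/(2*5) = 2.0100

-0.6000 ± 2.0100i


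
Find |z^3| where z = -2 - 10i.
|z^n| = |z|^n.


|z| = sqrt(4+100) = sqrt(104) = 10.1980
|z^3| = |z|^3 = (sqrt(104))^3 = 104*sqrt(104)

|z^3| = 104*sqrt(104) ≈ 1060.5961


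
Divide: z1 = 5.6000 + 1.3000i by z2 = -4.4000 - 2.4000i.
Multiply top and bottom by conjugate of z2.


Conjugate of z2 = -4.4000 + 2.4000i
Numerator: (5.6000 + 1.3000i)(-4.4000 + 2.4000i) = -27.7600 + 7.7200i
Denominator: (-4.4)^2 + (-2.4)^2 = 25.12
Result = (-27.7600 + 7.7200i)/25.12

-1.1051 + 0.3073i


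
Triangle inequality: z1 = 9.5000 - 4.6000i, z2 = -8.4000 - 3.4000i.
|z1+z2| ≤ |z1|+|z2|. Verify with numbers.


|z1| = sqrt(9.5^2 + (-4.6)^2) = sqrt(111.41) = 10.5551
|z2| = sqrt((-8.4)^2 + (-3.4)^2) = sqrt(82.12) = 9.0620
z1+z2 = 1.1000 - 8.0000i
|z1+z2| = sqrt(65.21) = 8.0753
|z1|+|z2| = 10.5551 + 9.0620 = 19.6171

|z1+z2| = 8.0753 ≤ |z1|+|z2| = 19.6171 (verified)


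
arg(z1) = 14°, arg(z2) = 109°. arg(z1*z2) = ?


arg(z1*z2) = 14° + 109° = 123°
Normalized to (-180°, 180°]: 123°

123°


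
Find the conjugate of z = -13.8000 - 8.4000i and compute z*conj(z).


z_bar = -13.8000 + 8.4000i
z*z_bar = (-13.8)^2 + (-8.4)^2 = 190.44 + 70.56 = 261

z_bar = -13.8000 + 8.4000i, z*z_bar = 261


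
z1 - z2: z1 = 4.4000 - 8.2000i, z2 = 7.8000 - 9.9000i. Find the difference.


Real: 4.4 - 7.8 = -3.4
Imag: -8.2 + 9.9 = 1.7

-3.4000 + 1.7000i


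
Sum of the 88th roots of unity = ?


The sum of all 88th roots of unity is 0.
Geometric series: (1 - w^88)/(1 - w) = (1-1)/(1-w) = 0 since w^88 = 1, w ≠ 1.
Alternatively: coefficient of z^87 in z^88 - 1 is 0.

0


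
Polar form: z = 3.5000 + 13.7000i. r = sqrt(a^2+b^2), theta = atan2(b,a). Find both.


r = sqrt(12.25+187.69) = sqrt(199.94) = 14.1400
theta = atan2(13.7, 3.5) = 75.6689 degrees

r = 14.1400, theta = 75.6689 degrees


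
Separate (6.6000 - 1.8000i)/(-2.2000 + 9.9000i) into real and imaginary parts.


Multiply by conjugate: (6.6000 - 1.8000i)(-2.2000 - 9.9000i) / ((-2.2)^2 + 9.9^2)
Numerator real = 6.6*(-2.2) - (1.8)*9.9 = -32.34
Numerator imag = -1.8*(-2.2) - 6.6*9.9 = -61.38
Denominator = 102.85
Re(z) = -32.34/102.85 = -0.3144
Im(z) = -61.38/102.85 = -0.5968

Re(z) = -0.3144, Im(z) = -0.5968


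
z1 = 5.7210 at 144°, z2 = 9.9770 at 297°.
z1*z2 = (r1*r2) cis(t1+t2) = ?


r = 5.7210 * 9.9770 = 57.0784
theta = 144° + 297° = 441° = 81° (mod 360)

57.0784 cis(81°)


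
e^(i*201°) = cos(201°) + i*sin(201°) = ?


cos(201°) = -0.9336
sin(201°) = -0.3584

e^(i*201°) = -0.9336 - 0.3584i


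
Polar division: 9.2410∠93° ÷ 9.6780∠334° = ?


r = 9.2410 / 9.6780 = 0.9548
theta = 93° - 334° = -241° = 119° (mod 360)

0.9548 cis(119°)


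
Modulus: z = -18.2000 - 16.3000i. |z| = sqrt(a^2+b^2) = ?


|z| = sqrt((-18.2)^2 + (-16.3)^2) = sqrt(331.24 + 265.69) = sqrt(596.93) = 24.4322

|z| = 24.4322


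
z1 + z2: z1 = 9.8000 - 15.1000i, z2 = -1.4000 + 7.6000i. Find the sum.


Real: 9.8 - 1.4 = 8.4
Imag: -15.1 + 7.6 = -7.5

8.4000 - 7.5000i


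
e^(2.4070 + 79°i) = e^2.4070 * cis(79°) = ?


e^2.4070 = 11.1006
cos(79°) = 0.19081
sin(79°) = 0.98163
Real = 11.1006*0.19081 = 2.1181
Imag = 11.1006*0.98163 = 10.8967

2.1181 + 10.8967i


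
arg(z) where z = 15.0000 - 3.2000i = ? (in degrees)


Re = 15, Im = -3.2
arg = atan2(-3.2, 15) = -12.0426 degrees

arg(z) = -12.0426 degrees


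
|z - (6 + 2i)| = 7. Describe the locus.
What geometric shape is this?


|z - z0| = r is a circle with center z0 and radius r.
Center = (6, 2), radius = 7

Circle with center (6, 2) and radius 7


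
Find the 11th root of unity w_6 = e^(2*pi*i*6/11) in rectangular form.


Angle = 360*6/11 = 196.3636°
a = cos(196.3636°) = -0.9595
b = sin(196.3636°) = -0.2817

-0.9595 - 0.2817i


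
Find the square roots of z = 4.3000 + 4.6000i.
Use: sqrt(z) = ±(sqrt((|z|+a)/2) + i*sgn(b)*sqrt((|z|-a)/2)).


|z| = sqrt(18.49+21.16) = 6.2968
sqrt((|z|+a)/2) = sqrt((6.2968+4.3)/2) = sqrt(5.2984) = 2.3018
sqrt((|z|-a)/2) = sqrt((6.2968-4.3)/2) = sqrt(0.9984) = 0.9992

±(2.3018 + 0.9992i) i.e. 2.3018 + 0.9992i and -2.3018 - 0.9992i


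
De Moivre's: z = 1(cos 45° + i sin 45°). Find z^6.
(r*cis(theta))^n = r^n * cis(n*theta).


r^6 = 1^6 = 1
n*theta = 6*45° = 270° = 270° (mod 360)
a = 1*cos(270°) = 0
b = 1*sin(270°) = -1.0000

1 cis(270°) = 0 - 1.0000i


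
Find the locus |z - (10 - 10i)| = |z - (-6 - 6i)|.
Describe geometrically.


Equal distances means the locus is the perpendicular bisector of z1 and z2.
Midpoint = ((10+(-6))/2, (-10+(-6))/2) = (2.0000, -8.0000)

Perpendicular bisector through (2.0000, -8.0000)


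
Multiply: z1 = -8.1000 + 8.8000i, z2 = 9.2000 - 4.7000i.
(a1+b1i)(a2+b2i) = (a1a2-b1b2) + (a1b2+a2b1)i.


Real = -8.1*9.2 - 8.8*(-4.7) = -74.52 - (-41.36) = -33.16
Imag = -8.1*(-4.7) + 9.2*8.8 = 38.07 + 80.96 = 119.03

-33.1600 + 119.0300i


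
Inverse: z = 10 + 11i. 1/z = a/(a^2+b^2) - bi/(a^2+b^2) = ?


|z|^2 = 100+121 = 221
1/z = (10 - 11i)/221

1/z = 0.0452 - 0.0498i


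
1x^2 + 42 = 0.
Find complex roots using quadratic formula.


disc = 0^2 - 4*1*42 = 0 - 168 = -168
sqrt(|disc|) = sqrt(168) = 12.9615
Real part = 0/(2*1) = 0
Imag part = 12.9615/(2*1) = 6.4807

0 ± 6.4807i


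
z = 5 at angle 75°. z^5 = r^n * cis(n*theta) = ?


r^5 = 5^5 = 3125
n*theta = 5*75° = 375° = 15° (mod 360)
a = 3125*cos(15°) = 3018.5182
b = 3125*sin(15°) = 808.8095

3125 cis(15°) = 3018.5182 + 808.8095i


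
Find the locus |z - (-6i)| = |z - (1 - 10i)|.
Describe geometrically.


Equal distances means the locus is the perpendicular bisector of z1 and z2.
Midpoint = ((0+1)/2, (-6+(-10))/2) = (0.5000, -8.0000)

Perpendicular bisector through (0.5000, -8.0000)


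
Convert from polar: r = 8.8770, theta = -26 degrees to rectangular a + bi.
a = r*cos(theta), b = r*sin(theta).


a = 8.8770*cos(-26°) = 8.8770*0.8988 = 7.9786
b = 8.8770*sin(-26°) = 8.8770*(-0.43837) = -3.8914

7.9786 - 3.8914i


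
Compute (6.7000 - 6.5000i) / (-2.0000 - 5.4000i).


Conjugate of z2 = -2.0000 + 5.4000i
Numerator: (6.7000 - 6.5000i)(-2.0000 + 5.4000i) = 21.7000 + 49.1800i
Denominator: (-2)^2 + (-5.4)^2 = 33.16
Result = (21.7000 + 49.1800i)/33.16

0.6544 + 1.4831i


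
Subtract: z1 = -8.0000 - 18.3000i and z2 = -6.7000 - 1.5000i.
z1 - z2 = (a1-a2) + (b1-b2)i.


Real: -8 + 6.7 = -1.3
Imag: -18.3 + 1.5 = -16.8

-1.3000 - 16.8000i


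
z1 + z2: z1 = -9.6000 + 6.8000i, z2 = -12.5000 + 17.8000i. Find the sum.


Real: -9.6 - 12.5 = -22.1
Imag: 6.8 + 17.8 = 24.6

-22.1000 + 24.6000i


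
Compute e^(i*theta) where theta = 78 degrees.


cos(78°) = 0.2079
sin(78°) = 0.9781

e^(i*78°) = 0.2079 + 0.9781i


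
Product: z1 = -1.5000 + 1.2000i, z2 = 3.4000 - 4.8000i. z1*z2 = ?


Real = -1.5*3.4 - 1.2*(-4.8) = -5.1 - (-5.76) = 0.66
Imag = -1.5*(-4.8) + 3.4*1.2 = 7.2 + 4.08 = 11.28

0.6600 + 11.2800i


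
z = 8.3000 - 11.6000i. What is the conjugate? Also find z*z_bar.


z_bar = 8.3000 + 11.6000i
z*z_bar = 8.3^2 + (-11.6)^2 = 68.89 + 134.56 = 203.45

z_bar = 8.3000 + 11.6000i, z*z_bar = 203.45


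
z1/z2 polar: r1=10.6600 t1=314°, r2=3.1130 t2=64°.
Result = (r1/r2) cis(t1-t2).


r = 10.6600 / 3.1130 = 3.4243
theta = 314° - 64° = 250° = 250° (mod 360)

3.4243 cis(250°)


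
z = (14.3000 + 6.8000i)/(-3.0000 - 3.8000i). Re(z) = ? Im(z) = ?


Multiply by conjugate: (14.3000 + 6.8000i)(-3.0000 + 3.8000i) / ((-3)^2 + (-3.8)^2)
Numerator real = 14.3*(-3) + 6.8*(-3.8) = -68.74
Numerator imag = 6.8*(-3) - 14.3*(-3.8) = 33.94
Denominator = 23.44
Re(z) = -68.74/23.44 = -2.9326
Im(z) = 33.94/23.44 = 1.4480

Re(z) = -2.9326, Im(z) = 1.4480


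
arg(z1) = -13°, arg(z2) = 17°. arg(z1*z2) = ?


arg(z1*z2) = -13° + 17° = 4°
Normalized to (-180°, 180°]: 4°

4°


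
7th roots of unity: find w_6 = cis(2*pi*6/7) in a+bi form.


Angle = 360*6/7 = 308.5714°
a = cos(308.5714°) = 0.6235
b = sin(308.5714°) = -0.7818

0.6235 - 0.7818i


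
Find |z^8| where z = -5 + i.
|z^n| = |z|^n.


|z| = sqrt(25+1) = sqrt(26) = 5.0990
|z^8| = |z|^8 = (sqrt(26))^8 = 26^4 = 456976

|z^8| = 456976


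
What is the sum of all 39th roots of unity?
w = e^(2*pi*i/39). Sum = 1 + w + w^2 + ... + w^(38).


The sum of all 39th roots of unity is 0.
Geometric series: (1 - w^39)/(1 - w) = (1-1)/(1-w) = 0 since w^39 = 1, w ≠ 1.
Alternatively: coefficient of z^38 in z^39 - 1 is 0.

0


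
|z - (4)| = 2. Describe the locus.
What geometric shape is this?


|z - z0| = r is a circle with center z0 and radius r.
Center = (4, 0), radius = 2

Circle with center (4, 0) and radius 2


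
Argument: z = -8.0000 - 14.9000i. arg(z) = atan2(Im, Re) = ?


Re = -8, Im = -14.9
arg = atan2(-14.9, -8) = -118.2319 degrees

arg(z) = -118.2319 degrees


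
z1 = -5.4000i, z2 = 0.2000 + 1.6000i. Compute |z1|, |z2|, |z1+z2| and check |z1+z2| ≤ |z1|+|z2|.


|z1| = sqrt(0^2 + (-5.4)^2) = sqrt(29.16) = 5.4000
|z2| = sqrt(0.2^2 + 1.6^2) = sqrt(2.6) = 1.6125
z1+z2 = 0.2000 - 3.8000i
|z1+z2| = sqrt(14.48) = 3.8053
|z1|+|z2| = 5.4000 + 1.6125 = 7.0125

|z1+z2| = 3.8053 ≤ |z1|+|z2| = 7.0125 (verified)


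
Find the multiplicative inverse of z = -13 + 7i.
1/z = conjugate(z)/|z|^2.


|z|^2 = 169+49 = 218
1/z = (-13 - 7i)/218

1/z = -0.0596 - 0.0321i


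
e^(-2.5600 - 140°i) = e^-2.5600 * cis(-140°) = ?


e^-2.5600 = 0.0773
cos(-140°) = -0.766
sin(-140°) = -0.6428
Real = 0.0773*(-0.766) = -0.0592
Imag = 0.0773*(-0.6428) = -0.0497

-0.0592 - 0.0497i


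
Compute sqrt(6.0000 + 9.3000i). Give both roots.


|z| = sqrt(36+86.49) = 11.0675
sqrt((|z|+a)/2) = sqrt((11.0675+6)/2) = sqrt(8.5338) = 2.9213
sqrt((|z|-a)/2) = sqrt((11.0675-6)/2) = sqrt(2.5338) = 1.5918

±(2.9213 + 1.5918i) i.e. 2.9213 + 1.5918i and -2.9213 - 1.5918i


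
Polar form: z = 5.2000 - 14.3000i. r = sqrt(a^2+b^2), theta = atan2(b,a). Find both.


r = sqrt(27.04+204.49) = sqrt(231.53) = 15.2161
theta = atan2(-14.3, 5.2) = -70.0169 degrees

r = 15.2161, theta = -70.0169 degrees


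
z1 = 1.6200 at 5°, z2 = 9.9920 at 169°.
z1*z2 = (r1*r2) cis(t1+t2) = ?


r = 1.6200 * 9.9920 = 16.1870
theta = 5° + 169° = 174° = 174° (mod 360)

16.1870 cis(174°)


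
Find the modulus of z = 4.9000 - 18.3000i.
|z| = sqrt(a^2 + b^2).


|z| = sqrt(4.9^2 + (-18.3)^2) = sqrt(24.01 + 334.89) = sqrt(358.9) = 18.9447

|z| = 18.9447


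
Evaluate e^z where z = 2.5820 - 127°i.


e^2.5820 = 13.22356
cos(-127°) = -0.601815
sin(-127°) = -0.798636
Real = 13.22356*(-0.601815) = -7.9581
Imag = 13.22356*(-0.798636) = -10.5608

-7.9581 - 10.5608i


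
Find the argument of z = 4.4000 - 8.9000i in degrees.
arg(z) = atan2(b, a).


Re = 4.4, Im = -8.9
arg = atan2(-8.9, 4.4) = -63.6930 degrees

arg(z) = -63.6930 degrees


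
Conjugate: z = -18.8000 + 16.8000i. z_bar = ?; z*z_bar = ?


z_bar = -18.8000 - 16.8000i
z*z_bar = (-18.8)^2 + 16.8^2 = 353.44 + 282.24 = 635.68

z_bar = -18.8000 - 16.8000i, z*z_bar = 635.68


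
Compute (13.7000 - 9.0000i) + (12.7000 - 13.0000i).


Real: 13.7 + 12.7 = 26.4
Imag: -9 - 13 = -22

26.4000 - 22.0000i


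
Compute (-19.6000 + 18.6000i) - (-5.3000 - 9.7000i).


Real: -19.6 + 5.3 = -14.3
Imag: 18.6 + 9.7 = 28.3

-14.3000 + 28.3000i


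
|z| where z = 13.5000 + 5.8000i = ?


|z| = sqrt(13.5^2 + 5.8^2) = sqrt(182.25 + 33.64) = sqrt(215.89) = 14.6932

|z| = 14.6932


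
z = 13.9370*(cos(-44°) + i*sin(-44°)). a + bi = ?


a = 13.9370*cos(-44°) = 13.9370*0.71934 = 10.0254
b = 13.9370*sin(-44°) = 13.9370*(-0.69466) = -9.6815

10.0254 - 9.6815i


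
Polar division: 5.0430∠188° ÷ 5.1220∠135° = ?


r = 5.0430 / 5.1220 = 0.9846
theta = 188° - 135° = 53° = 53° (mod 360)

0.9846 cis(53°)


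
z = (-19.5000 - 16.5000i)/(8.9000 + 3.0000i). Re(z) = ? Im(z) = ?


Multiply by conjugate: (-19.5000 - 16.5000i)(8.9000 - 3.0000i) / (8.9^2 + 3^2)
Numerator real = -19.5*8.9 - (16.5)*3 = -223.05
Numerator imag = -16.5*8.9 - (-19.5)*3 = -88.35
Denominator = 88.21
Re(z) = -223.05/88.21 = -2.5286
Im(z) = -88.35/88.21 = -1.0016

Re(z) = -2.5286, Im(z) = -1.0016


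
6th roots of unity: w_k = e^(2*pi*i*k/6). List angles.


The 6th roots of unity are cis(360k/6°) for k=0..5
Angle step = 360/6 = 60°
Primitive root: cis(60°)
Primitive root = 0.5000 + 0.8660i

6 roots at angles: 0°, 60°, 120°, 180°, 240°, 300°


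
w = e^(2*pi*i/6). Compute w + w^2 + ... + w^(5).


With w = e^(2*pi*i/6), all 6 of the 6th roots of unity w^0 = 1, w, ..., w^(5) sum to 0: 1 + w + ... + w^(5) = (1 - w^6)/(1 - w) = 0 since w^6 = 1, w ≠ 1.
Removing the root 1: w + w^2 + ... + w^(5) = 0 - 1 = -1

Sum = -1


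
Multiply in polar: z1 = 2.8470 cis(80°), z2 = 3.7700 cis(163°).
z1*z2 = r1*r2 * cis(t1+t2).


r = 2.8470 * 3.7700 = 10.7332
theta = 80° + 163° = 243° = 243° (mod 360)

10.7332 cis(243°)


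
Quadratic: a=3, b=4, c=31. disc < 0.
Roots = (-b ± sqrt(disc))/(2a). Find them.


disc = 4^2 - 4*3*31 = 16 - 372 = -356
sqrt(|disc|) = sqrt(356) = 18.8680
Real part = -4/(2*3) = -0.6667
Imag part = 18.8680/(2*3) = 3.1447

-0.6667 ± 3.1447i


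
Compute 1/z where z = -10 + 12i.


|z|^2 = 100+144 = 244
1/z = (-10 - 12i)/244

1/z = -0.0410 - 0.0492i


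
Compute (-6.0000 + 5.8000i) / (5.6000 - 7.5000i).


Conjugate of z2 = 5.6000 + 7.5000i
Numerator: (-6.0000 + 5.8000i)(5.6000 + 7.5000i) = -77.1000 - 12.5200i
Denominator: 5.6^2 + (-7.5)^2 = 87.61
Result = (-77.1000 - 12.5200i)/87.61

-0.8800 - 0.1429i


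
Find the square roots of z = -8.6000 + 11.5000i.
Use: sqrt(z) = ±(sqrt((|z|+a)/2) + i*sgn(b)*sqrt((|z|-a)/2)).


|z| = sqrt(73.96+132.25) = 14.3600
sqrt((|z|+a)/2) = sqrt((14.3600+(-8.6))/2) = sqrt(2.8800) = 1.6971
sqrt((|z|-a)/2) = sqrt((14.3600-(-8.6))/2) = sqrt(11.4800) = 3.3882

±(1.6971 + 3.3882i) i.e. 1.6971 + 3.3882i and -1.6971 - 3.3882i


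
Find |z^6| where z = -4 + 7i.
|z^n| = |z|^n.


|z| = sqrt(16+49) = sqrt(65) = 8.0623
|z^6| = |z|^6 = (sqrt(65))^6 = 65^3 = 274625

|z^6| = 274625


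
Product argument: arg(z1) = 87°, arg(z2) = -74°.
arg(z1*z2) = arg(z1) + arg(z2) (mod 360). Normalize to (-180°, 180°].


arg(z1*z2) = 87° - 74° = 13°
Normalized to (-180°, 180°]: 13°

13°


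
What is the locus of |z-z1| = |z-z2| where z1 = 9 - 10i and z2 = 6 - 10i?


Equal distances means the locus is the perpendicular bisector of z1 and z2.
Midpoint = ((9+6)/2, (-10+(-10))/2) = (7.5000, -10.0000)

Perpendicular bisector through (7.5000, -10.0000)


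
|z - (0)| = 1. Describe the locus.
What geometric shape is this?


|z - z0| = r is a circle with center z0 and radius r.
Center = (0, 0), radius = 1

Circle with center (0, 0) and radius 1


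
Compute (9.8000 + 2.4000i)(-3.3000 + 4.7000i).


Real = 9.8*(-3.3) - 2.4*4.7 = -32.34 - 11.28 = -43.62
Imag = 9.8*4.7 - (3.3)*2.4 = 46.06 - (7.92) = 38.14

-43.6200 + 38.1400i


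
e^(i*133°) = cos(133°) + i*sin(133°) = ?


cos(133°) = -0.6820
sin(133°) = 0.7314

e^(i*133°) = -0.6820 + 0.7314i


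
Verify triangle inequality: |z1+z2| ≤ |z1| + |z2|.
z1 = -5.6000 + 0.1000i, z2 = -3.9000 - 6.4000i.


|z1| = sqrt((-5.6)^2 + 0.1^2) = sqrt(31.37) = 5.6009
|z2| = sqrt((-3.9)^2 + (-6.4)^2) = sqrt(56.17) = 7.4947
z1+z2 = -9.5000 - 6.3000i
|z1+z2| = sqrt(129.94) = 11.3991
|z1|+|z2| = 5.6009 + 7.4947 = 13.0956

|z1+z2| = 11.3991 ≤ |z1|+|z2| = 13.0956 (verified)


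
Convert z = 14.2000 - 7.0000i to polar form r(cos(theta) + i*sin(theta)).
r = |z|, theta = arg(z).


r = sqrt(201.64+49) = sqrt(250.64) = 15.8316
theta = atan2(-7, 14.2) = -26.2413 degrees

r = 15.8316, theta = -26.2413 degrees


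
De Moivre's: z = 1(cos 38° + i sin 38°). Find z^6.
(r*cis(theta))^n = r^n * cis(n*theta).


r^6 = 1^6 = 1
n*theta = 6*38° = 228° = 228° (mod 360)
a = 1*cos(228°) = -0.6691
b = 1*sin(228°) = -0.7431

1 cis(228°) = -0.6691 - 0.7431i


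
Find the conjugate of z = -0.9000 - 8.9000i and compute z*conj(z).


z_bar = -0.9000 + 8.9000i
z*z_bar = (-0.9)^2 + (-8.9)^2 = 0.81 + 79.21 = 80.02

z_bar = -0.9000 + 8.9000i, z*z_bar = 80.02


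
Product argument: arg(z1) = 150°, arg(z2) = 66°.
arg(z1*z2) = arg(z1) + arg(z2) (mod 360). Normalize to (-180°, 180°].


arg(z1*z2) = 150° + 66° = 216°
Normalized to (-180°, 180°]: -144°

-144°


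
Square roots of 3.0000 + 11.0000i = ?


|z| = sqrt(9+121) = 11.4018
sqrt((|z|+a)/2) = sqrt((11.4018+3)/2) = sqrt(7.2009) = 2.6834
sqrt((|z|-a)/2) = sqrt((11.4018-3)/2) = sqrt(4.2009) = 2.0496

±(2.6834 + 2.0496i) i.e. 2.6834 + 2.0496i and -2.6834 - 2.0496i


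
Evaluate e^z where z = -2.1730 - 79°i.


e^-2.1730 = 0.1138
cos(-79°) = 0.1908
sin(-79°) = -0.9816
Real = 0.1138*0.1908 = 0.0217
Imag = 0.1138*(-0.9816) = -0.1117

0.0217 - 0.1117i


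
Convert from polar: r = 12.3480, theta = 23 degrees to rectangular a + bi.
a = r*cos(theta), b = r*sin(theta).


a = 12.3480*cos(23°) = 12.3480*0.920505 = 11.3664
b = 12.3480*sin(23°) = 12.3480*0.39073 = 4.8247

11.3664 + 4.8247i


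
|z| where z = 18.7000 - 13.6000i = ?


|z| = sqrt(18.7^2 + (-13.6)^2) = sqrt(349.69 + 184.96) = sqrt(534.65) = 23.1225

|z| = 23.1225


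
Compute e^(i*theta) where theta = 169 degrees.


cos(169°) = -0.9816
sin(169°) = 0.1908

e^(i*169°) = -0.9816 + 0.1908i


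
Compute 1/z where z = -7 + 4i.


|z|^2 = 49+16 = 65
1/z = (-7 - 4i)/65

1/z = -0.1077 - 0.0615i


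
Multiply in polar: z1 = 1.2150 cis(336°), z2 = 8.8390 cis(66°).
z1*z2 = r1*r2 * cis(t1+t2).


r = 1.2150 * 8.8390 = 10.7394
theta = 336° + 66° = 402° = 42° (mod 360)

10.7394 cis(42°)


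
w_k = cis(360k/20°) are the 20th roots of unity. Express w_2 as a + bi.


Angle = 360*2/20 = 36°
a = cos(36°) = 0.8090
b = sin(36°) = 0.5878

0.8090 + 0.5878i


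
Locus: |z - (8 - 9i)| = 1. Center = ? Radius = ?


|z - z0| = r is a circle with center z0 and radius r.
Center = (8, -9), radius = 1

Circle with center (8, -9) and radius 1


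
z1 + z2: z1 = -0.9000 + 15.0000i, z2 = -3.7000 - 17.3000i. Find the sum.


Real: -0.9 - 3.7 = -4.6
Imag: 15 - 17.3 = -2.3

-4.6000 - 2.3000i


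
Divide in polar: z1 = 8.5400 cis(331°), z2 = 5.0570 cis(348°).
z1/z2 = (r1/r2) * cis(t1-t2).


r = 8.5400 / 5.0570 = 1.6887
theta = 331° - 348° = -17° = 343° (mod 360)

1.6887 cis(343°)


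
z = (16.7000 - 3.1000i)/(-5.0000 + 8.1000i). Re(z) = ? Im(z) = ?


Multiply by conjugate: (16.7000 - 3.1000i)(-5.0000 - 8.1000i) / ((-5)^2 + 8.1^2)
Numerator real = 16.7*(-5) - (3.1)*8.1 = -108.61
Numerator imag = -3.1*(-5) - 16.7*8.1 = -119.77
Denominator = 90.61
Re(z) = -108.61/90.61 = -1.1987
Im(z) = -119.77/90.61 = -1.3218

Re(z) = -1.1987, Im(z) = -1.3218


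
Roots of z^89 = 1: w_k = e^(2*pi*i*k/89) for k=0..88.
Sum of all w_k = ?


The sum of all 89th roots of unity is 0.
Geometric series: (1 - w^89)/(1 - w) = (1-1)/(1-w) = 0 since w^89 = 1, w ≠ 1.
Alternatively: coefficient of z^88 in z^89 - 1 is 0.

0


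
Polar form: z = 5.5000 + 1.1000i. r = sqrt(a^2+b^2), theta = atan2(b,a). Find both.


r = sqrt(30.25+1.21) = sqrt(31.46) = 5.6089
theta = atan2(1.1, 5.5) = 11.3099 degrees

r = 5.6089, theta = 11.3099 degrees


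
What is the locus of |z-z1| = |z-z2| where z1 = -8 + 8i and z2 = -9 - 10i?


Equal distances means the locus is the perpendicular bisector of z1 and z2.
Midpoint = ((-8+(-9))/2, (8+(-10))/2) = (-8.5000, -1.0000)

Perpendicular bisector through (-8.5000, -1.0000)


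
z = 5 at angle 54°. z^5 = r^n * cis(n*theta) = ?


r^5 = 5^5 = 3125
n*theta = 5*54° = 270° = 270° (mod 360)
a = 3125*cos(270°) = 0
b = 3125*sin(270°) = -3125.0000

3125 cis(270°) = 0 - 3125.0000i


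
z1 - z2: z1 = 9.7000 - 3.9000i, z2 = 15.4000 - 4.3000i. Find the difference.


Real: 9.7 - 15.4 = -5.7
Imag: -3.9 + 4.3 = 0.4

-5.7000 + 0.4000i


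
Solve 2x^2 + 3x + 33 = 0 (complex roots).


disc = 3^2 - 4*2*33 = 9 - 264 = -255
sqrt(|disc|) = sqrt(255) = 15.9687
Real part = -3/(2*2) = -0.7500
Imag part = 15.9687/(2*2) = 3.9922

-0.7500 ± 3.9922i


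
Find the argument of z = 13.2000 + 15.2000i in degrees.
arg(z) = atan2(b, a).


Re = 13.2, Im = 15.2
arg = atan2(15.2, 13.2) = 49.0283 degrees

arg(z) = 49.0283 degrees


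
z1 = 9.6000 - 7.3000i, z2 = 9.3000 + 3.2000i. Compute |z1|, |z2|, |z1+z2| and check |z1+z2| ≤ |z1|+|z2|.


|z1| = sqrt(9.6^2 + (-7.3)^2) = sqrt(145.45) = 12.0603
|z2| = sqrt(9.3^2 + 3.2^2) = sqrt(96.73) = 9.8351
z1+z2 = 18.9000 - 4.1000i
|z1+z2| = sqrt(374.02) = 19.3396
|z1|+|z2| = 12.0603 + 9.8351 = 21.8954

|z1+z2| = 19.3396 ≤ |z1|+|z2| = 21.8954 (verified)


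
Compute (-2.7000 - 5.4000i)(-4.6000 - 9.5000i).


Real = -2.7*(-4.6) - (-5.4)*(-9.5) = 12.42 - 51.3 = -38.88
Imag = -2.7*(-9.5) - (4.6)*(-5.4) = 25.65 + 24.84 = 50.49

-38.8800 + 50.4900i


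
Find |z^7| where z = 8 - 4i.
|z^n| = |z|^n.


|z| = sqrt(64+16) = sqrt(80) = 8.9443
|z^7| = |z|^7 = (sqrt(80))^7 = 80^3 * sqrt(80) = 512000*sqrt(80)

|z^7| = 512000*sqrt(80) ≈ 4579467.2179


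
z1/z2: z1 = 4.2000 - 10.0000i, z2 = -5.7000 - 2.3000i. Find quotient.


Conjugate of z2 = -5.7000 + 2.3000i
Numerator: (4.2000 - 10.0000i)(-5.7000 + 2.3000i) = -0.9400 + 66.6600i
Denominator: (-5.7)^2 + (-2.3)^2 = 37.78
Result = (-0.9400 + 66.6600i)/37.78

-0.0249 + 1.7644i


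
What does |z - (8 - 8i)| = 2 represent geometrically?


|z - z0| = r is a circle with center z0 and radius r.
Center = (8, -8), radius = 2

Circle with center (8, -8) and radius 2


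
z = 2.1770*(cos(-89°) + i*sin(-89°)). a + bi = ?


a = 2.1770*cos(-89°) = 2.1770*0.01745 = 0.0380
b = 2.1770*sin(-89°) = 2.1770*(-0.99985) = -2.1767

0.0380 - 2.1767i


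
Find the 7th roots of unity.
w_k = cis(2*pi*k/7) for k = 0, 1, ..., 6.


The 7th roots of unity are cis(360k/7°) for k=0..6
Angle step = 360/7 = 51.4286°
Primitive root: cis(51.4286°)
Primitive root = 0.6235 + 0.7818i

7 roots at angles: 0°, 51.4286°, 102.8571°, 154.2857°, 205.7143°, 257.1429°, 308.5714°


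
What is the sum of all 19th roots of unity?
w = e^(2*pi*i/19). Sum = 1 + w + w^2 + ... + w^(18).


The sum of all 19th roots of unity is 0.
Geometric series: (1 - w^19)/(1 - w) = (1-1)/(1-w) = 0 since w^19 = 1, w ≠ 1.
Alternatively: coefficient of z^18 in z^19 - 1 is 0.

0


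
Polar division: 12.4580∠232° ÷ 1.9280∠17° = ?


r = 12.4580 / 1.9280 = 6.4616
theta = 232° - 17° = 215° = 215° (mod 360)

6.4616 cis(215°)


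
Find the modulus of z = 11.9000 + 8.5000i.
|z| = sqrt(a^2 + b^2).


|z| = sqrt(11.9^2 + 8.5^2) = sqrt(141.61 + 72.25) = sqrt(213.86) = 14.6240

|z| = 14.6240


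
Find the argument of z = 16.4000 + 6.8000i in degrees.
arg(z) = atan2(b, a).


Re = 16.4, Im = 6.8
arg = atan2(6.8, 16.4) = 22.5206 degrees

arg(z) = 22.5206 degrees


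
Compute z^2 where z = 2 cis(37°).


r^2 = 2^2 = 4
n*theta = 2*37° = 74° = 74° (mod 360)
a = 4*cos(74°) = 1.1025
b = 4*sin(74°) = 3.8450

4 cis(74°) = 1.1025 + 3.8450i


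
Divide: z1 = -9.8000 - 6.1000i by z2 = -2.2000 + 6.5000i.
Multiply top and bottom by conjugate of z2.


Conjugate of z2 = -2.2000 - 6.5000i
Numerator: (-9.8000 - 6.1000i)(-2.2000 - 6.5000i) = -18.0900 + 77.1200i
Denominator: (-2.2)^2 + 6.5^2 = 47.09
Result = (-18.0900 + 77.1200i)/47.09

-0.3842 + 1.6377i


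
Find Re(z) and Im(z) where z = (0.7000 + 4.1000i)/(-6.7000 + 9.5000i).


Multiply by conjugate: (0.7000 + 4.1000i)(-6.7000 - 9.5000i) / ((-6.7)^2 + 9.5^2)
Numerator real = 0.7*(-6.7) + 4.1*9.5 = 34.26
Numerator imag = 4.1*(-6.7) - 0.7*9.5 = -34.12
Denominator = 135.14
Re(z) = 34.26/135.14 = 0.2535
Im(z) = -34.12/135.14 = -0.2525

Re(z) = 0.2535, Im(z) = -0.2525


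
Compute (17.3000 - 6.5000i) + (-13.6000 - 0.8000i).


Real: 17.3 - 13.6 = 3.7
Imag: -6.5 - 0.8 = -7.3

3.7000 - 7.3000i


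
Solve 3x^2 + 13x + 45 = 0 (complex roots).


disc = 13^2 - 4*3*45 = 169 - 540 = -371
sqrt(|disc|) = sqrt(371) = 19.2614
Real part = -13/(2*3) = -2.1667
Imag part = 19.2614/(2*3) = 3.2102

-2.1667 ± 3.2102i


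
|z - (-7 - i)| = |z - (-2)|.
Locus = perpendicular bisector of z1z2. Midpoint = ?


Equal distances means the locus is the perpendicular bisector of z1 and z2.
Midpoint = ((-7+(-2))/2, (-1+0)/2) = (-4.5000, -0.5000)

Perpendicular bisector through (-4.5000, -0.5000)


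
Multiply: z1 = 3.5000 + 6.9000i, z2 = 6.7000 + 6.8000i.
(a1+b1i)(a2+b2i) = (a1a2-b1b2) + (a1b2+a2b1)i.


Real = 3.5*6.7 - 6.9*6.8 = 23.45 - 46.92 = -23.47
Imag = 3.5*6.8 + 6.7*6.9 = 23.8 + 46.23 = 70.03

-23.4700 + 70.0300i


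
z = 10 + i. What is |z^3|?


|z| = sqrt(100+1) = sqrt(101) = 10.0499
|z^3| = |z|^3 = (sqrt(101))^3 = 101*sqrt(101)

|z^3| = 101*sqrt(101) ≈ 1015.0374


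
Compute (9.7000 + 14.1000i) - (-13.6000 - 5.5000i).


Real: 9.7 + 13.6 = 23.3
Imag: 14.1 + 5.5 = 19.6

23.3000 + 19.6000i


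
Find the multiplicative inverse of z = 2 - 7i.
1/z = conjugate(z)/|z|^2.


|z|^2 = 4+49 = 53
1/z = (2 + 7i)/53

1/z = 0.0377 + 0.1321i


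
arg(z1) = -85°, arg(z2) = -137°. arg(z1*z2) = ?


arg(z1*z2) = -85° - 137° = -222°
Normalized to (-180°, 180°]: 138°

138°


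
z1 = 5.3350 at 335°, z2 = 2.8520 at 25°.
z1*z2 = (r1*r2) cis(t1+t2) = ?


r = 5.3350 * 2.8520 = 15.2154
theta = 335° + 25° = 360° = 0° (mod 360)

15.2154 cis(0°)


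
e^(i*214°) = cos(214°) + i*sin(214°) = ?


cos(214°) = -0.8290
sin(214°) = -0.5592

e^(i*214°) = -0.8290 - 0.5592i


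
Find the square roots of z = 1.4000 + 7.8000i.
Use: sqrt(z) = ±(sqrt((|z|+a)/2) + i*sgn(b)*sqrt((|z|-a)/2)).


|z| = sqrt(1.96+60.84) = 7.9246
sqrt((|z|+a)/2) = sqrt((7.9246+1.4)/2) = sqrt(4.6623) = 2.1592
sqrt((|z|-a)/2) = sqrt((7.9246-1.4)/2) = sqrt(3.2623) = 1.8062

±(2.1592 + 1.8062i) i.e. 2.1592 + 1.8062i and -2.1592 - 1.8062i


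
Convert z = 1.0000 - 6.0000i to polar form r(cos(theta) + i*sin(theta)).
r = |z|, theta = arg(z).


r = sqrt(1+36) = sqrt(37) = 6.0828
theta = atan2(-6, 1) = -80.5377 degrees

r = 6.0828, theta = -80.5377 degrees


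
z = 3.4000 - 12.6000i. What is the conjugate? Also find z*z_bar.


z_bar = 3.4000 + 12.6000i
z*z_bar = 3.4^2 + (-12.6)^2 = 11.56 + 158.76 = 170.32

z_bar = 3.4000 + 12.6000i, z*z_bar = 170.32


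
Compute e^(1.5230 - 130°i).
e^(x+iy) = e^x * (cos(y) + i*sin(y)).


e^1.5230 = 4.5860
cos(-130°) = -0.64279
sin(-130°) = -0.76604
Real = 4.5860*(-0.64279) = -2.9478
Imag = 4.5860*(-0.76604) = -3.5131

-2.9478 - 3.5131i


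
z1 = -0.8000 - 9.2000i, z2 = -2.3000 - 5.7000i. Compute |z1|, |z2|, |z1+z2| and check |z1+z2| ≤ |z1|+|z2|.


|z1| = sqrt((-0.8)^2 + (-9.2)^2) = sqrt(85.28) = 9.2347
|z2| = sqrt((-2.3)^2 + (-5.7)^2) = sqrt(37.78) = 6.1465
z1+z2 = -3.1000 - 14.9000i
|z1+z2| = sqrt(231.62) = 15.2191
|z1|+|z2| = 9.2347 + 6.1465 = 15.3812

|z1+z2| = 15.2191 ≤ |z1|+|z2| = 15.3812 (verified)


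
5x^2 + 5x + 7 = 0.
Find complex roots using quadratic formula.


disc = 5^2 - 4*5*7 = 25 - 140 = -115
sqrt(|disc|) = sqrt(115) = 10.7238
Real part = -5/(2*5) = -0.5000
Imag part = 10.7238/(2*5) = 1.0724

-0.5000 ± 1.0724i


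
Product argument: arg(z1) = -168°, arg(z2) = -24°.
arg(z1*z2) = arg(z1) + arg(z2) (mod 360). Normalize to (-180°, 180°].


arg(z1*z2) = -168° - 24° = -192°
Normalized to (-180°, 180°]: 168°

168°


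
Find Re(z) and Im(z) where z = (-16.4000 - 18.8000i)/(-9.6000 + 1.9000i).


Multiply by conjugate: (-16.4000 - 18.8000i)(-9.6000 - 1.9000i) / ((-9.6)^2 + 1.9^2)
Numerator real = -16.4*(-9.6) - (18.8)*1.9 = 121.72
Numerator imag = -18.8*(-9.6) - (-16.4)*1.9 = 211.64
Denominator = 95.77
Re(z) = 121.72/95.77 = 1.2710
Im(z) = 211.64/95.77 = 2.2099

Re(z) = 1.2710, Im(z) = 2.2099
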